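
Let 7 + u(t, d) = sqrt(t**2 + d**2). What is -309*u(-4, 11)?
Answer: 2163 - 309*sqrt(137) ≈ -1453.8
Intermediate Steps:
u(t, d) = -7 + sqrt(d**2 + t**2) (u(t, d) = -7 + sqrt(t**2 + d**2) = -7 + sqrt(d**2 + t**2))
-309*u(-4, 11) = -309*(-7 + sqrt(11**2 + (-4)**2)) = -309*(-7 + sqrt(121 + 16)) = -309*(-7 + sqrt(137)) = 2163 - 309*sqrt(137)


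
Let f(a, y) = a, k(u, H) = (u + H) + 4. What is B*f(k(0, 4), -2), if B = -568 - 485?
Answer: -8424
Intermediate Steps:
k(u, H) = 4 + H + u (k(u, H) = (H + u) + 4 = 4 + H + u)
B = -1053
B*f(k(0, 4), -2) = -1053*(4 + 4 + 0) = -1053*8 = -8424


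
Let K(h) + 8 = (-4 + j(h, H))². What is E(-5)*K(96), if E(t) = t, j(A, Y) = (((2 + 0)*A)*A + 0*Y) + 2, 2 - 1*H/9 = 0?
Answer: -1698324460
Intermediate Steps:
H = 18 (H = 18 - 9*0 = 18 + 0 = 18)
j(A, Y) = 2 + 2*A² (j(A, Y) = ((2*A)*A + 0) + 2 = (2*A² + 0) + 2 = 2*A² + 2 = 2 + 2*A²)
K(h) = -8 + (-2 + 2*h²)² (K(h) = -8 + (-4 + (2 + 2*h²))² = -8 + (-2 + 2*h²)²)
E(-5)*K(96) = -5*(-8 + 4*(-1 + 96²)²) = -5*(-8 + 4*(-1 + 9216)²) = -5*(-8 + 4*9215²) = -5*(-8 + 4*84916225) = -5*(-8 + 339664900) = -5*339664892 = -1698324460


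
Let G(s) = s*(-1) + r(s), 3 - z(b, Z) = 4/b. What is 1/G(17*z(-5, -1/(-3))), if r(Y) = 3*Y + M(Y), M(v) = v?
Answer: 5/969 ≈ 0.0051600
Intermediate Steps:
z(b, Z) = 3 - 4/b
r(Y) = 4*Y (r(Y) = 3*Y + Y = 4*Y)
G(s) = 3*s (G(s) = s*(-1) + 4*s = -s + 4*s = 3*s)
1/G(17*z(-5, -1/(-3))) = 1/(3*(17*(3 - 4/(-5)))) = 1/(3*(17*(3 - 4*(-⅕)))) = 1/(3*(17*(3 + ⅘))) = 1/(3*(17*(19/5))) = 1/(3*(323/5)) = 1/(969/5) = 5/969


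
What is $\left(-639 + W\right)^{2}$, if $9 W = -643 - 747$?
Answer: $\frac{50993881}{81} \approx 6.2955 \cdot 10^{5}$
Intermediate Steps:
$W = - \frac{1390}{9}$ ($W = \frac{-643 - 747}{9} = \frac{1}{9} \left(-1390\right) = - \frac{1390}{9} \approx -154.44$)
$\left(-639 + W\right)^{2} = \left(-639 - \frac{1390}{9}\right)^{2} = \left(- \frac{7141}{9}\right)^{2} = \frac{50993881}{81}$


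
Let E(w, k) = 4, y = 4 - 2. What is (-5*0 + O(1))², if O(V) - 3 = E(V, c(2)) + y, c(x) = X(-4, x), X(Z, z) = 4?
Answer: 81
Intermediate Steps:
c(x) = 4
y = 2
O(V) = 9 (O(V) = 3 + (4 + 2) = 3 + 6 = 9)
(-5*0 + O(1))² = (-5*0 + 9)² = (0 + 9)² = 9² = 81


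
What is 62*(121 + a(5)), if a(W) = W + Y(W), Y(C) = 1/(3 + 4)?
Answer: 54746/7 ≈ 7820.9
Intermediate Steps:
Y(C) = ⅐ (Y(C) = 1/7 = ⅐)
a(W) = ⅐ + W (a(W) = W + ⅐ = ⅐ + W)
62*(121 + a(5)) = 62*(121 + (⅐ + 5)) = 62*(121 + 36/7) = 62*(883/7) = 54746/7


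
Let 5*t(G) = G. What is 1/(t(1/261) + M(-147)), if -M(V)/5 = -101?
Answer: 1305/659026 ≈ 0.0019802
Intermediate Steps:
M(V) = 505 (M(V) = -5*(-101) = 505)
t(G) = G/5
1/(t(1/261) + M(-147)) = 1/((1/5)/261 + 505) = 1/((1/5)*(1/261) + 505) = 1/(1/1305 + 505) = 1/(659026/1305) = 1305/659026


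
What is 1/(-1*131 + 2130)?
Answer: 1/1999 ≈ 0.00050025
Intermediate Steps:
1/(-1*131 + 2130) = 1/(-131 + 2130) = 1/1999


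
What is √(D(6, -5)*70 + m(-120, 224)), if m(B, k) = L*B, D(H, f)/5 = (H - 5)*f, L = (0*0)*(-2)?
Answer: 5*I*√70 ≈ 41.833*I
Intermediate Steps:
L = 0 (L = 0*(-2) = 0)
D(H, f) = 5*f*(-5 + H) (D(H, f) = 5*((H - 5)*f) = 5*((-5 + H)*f) = 5*(f*(-5 + H)) = 5*f*(-5 + H))
m(B, k) = 0 (m(B, k) = 0*B = 0)
√(D(6, -5)*70 + m(-120, 224)) = √((5*(-5)*(-5 + 6))*70 + 0) = √((5*(-5)*1)*70 + 0) = √(-25*70 + 0) = √(-1750 + 0) = √(-1750) = 5*I*√70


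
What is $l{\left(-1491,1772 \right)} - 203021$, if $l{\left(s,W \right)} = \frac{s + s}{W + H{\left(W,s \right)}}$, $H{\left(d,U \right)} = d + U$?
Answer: $- \frac{416805095}{2053} \approx -2.0302 \cdot 10^{5}$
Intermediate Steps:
$H{\left(d,U \right)} = U + d$
$l{\left(s,W \right)} = \frac{2 s}{s + 2 W}$ ($l{\left(s,W \right)} = \frac{s + s}{W + \left(s + W\right)} = \frac{2 s}{W + \left(W + s\right)} = \frac{2 s}{s + 2 W}$)
$l{\left(-1491,1772 \right)} - 203021 = 2 \left(-1491\right) \frac{1}{-1491 + 2 \cdot 1772} - 203021 = 2 \left(-1491\right) \frac{1}{-1491 + 3544} - 203021 = 2 \left(-1491\right) \frac{1}{2053} - 203021 = - \frac{2982}{2053} - 203021 = - \frac{416805095}{2053}$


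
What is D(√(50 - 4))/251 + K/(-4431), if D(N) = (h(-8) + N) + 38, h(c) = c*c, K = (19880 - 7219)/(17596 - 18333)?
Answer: 30570355/74516127 + √46/251 ≈ 0.43727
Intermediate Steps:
K = -1151/67 (K = 12661/(-737) = 12661*(-1/737) = -1151/67 ≈ -17.179)
h(c) = c²
D(N) = 102 + N (D(N) = ((-8)² + N) + 38 = (64 + N) + 38 = 102 + N)
D(√(50 - 4))/251 + K/(-4431) = (102 + √(50 - 4))/251 - 1151/67/(-4431) = (102 + √46)*(1/251) - 1151/67*(-1/4431) = (102/251 + √46/251) + 1151/296877 = 30570355/74516127 + √46/251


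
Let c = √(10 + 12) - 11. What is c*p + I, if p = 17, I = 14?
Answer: -173 + 17*√22 ≈ -93.263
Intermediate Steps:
c = -11 + √22 (c = √22 - 11 = -11 + √22 ≈ -6.3096)
c*p + I = (-11 + √22)*17 + 14 = (-187 + 17*√22) + 14 = -173 + 17*√22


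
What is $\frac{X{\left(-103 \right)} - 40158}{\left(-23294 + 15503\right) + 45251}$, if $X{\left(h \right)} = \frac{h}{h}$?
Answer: $- \frac{40157}{37460} \approx -1.072$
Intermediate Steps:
$X{\left(h \right)} = 1$
$\frac{X{\left(-103 \right)} - 40158}{\left(-23294 + 15503\right) + 45251} = \frac{1 - 40158}{\left(-23294 + 15503\right) + 45251} = - \frac{40157}{-7791 + 45251} = - \frac{40157}{37460}$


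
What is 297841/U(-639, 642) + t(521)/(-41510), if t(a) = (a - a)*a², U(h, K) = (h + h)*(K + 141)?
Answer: -297841/1000674 ≈ -0.29764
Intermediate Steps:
U(h, K) = 2*h*(141 + K) (U(h, K) = (2*h)*(141 + K) = 2*h*(141 + K))
t(a) = 0 (t(a) = 0*a² = 0)
297841/U(-639, 642) + t(521)/(-41510) = 297841/((2*(-639)*(141 + 642))) + 0/(-41510) = 297841/((2*(-639)*783)) + 0*(-1/41510) = 297841/(-1000674) + 0 = 297841*(-1/1000674) + 0 = -297841/1000674 + 0 = -297841/1000674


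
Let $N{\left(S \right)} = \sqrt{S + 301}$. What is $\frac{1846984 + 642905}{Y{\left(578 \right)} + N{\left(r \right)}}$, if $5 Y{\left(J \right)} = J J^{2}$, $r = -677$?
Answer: $\frac{300499337699205}{4660977897839263} - \frac{62247225 i \sqrt{94}}{18643911591357052} \approx 0.064471 - 3.237 \cdot 10^{-8} i$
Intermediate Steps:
$N{\left(S \right)} = \sqrt{301 + S}$
$Y{\left(J \right)} = \frac{J^{3}}{5}$ ($Y{\left(J \right)} = \frac{J J^{2}}{5} = \frac{J^{3}}{5}$)
$\frac{1846984 + 642905}{Y{\left(578 \right)} + N{\left(r \right)}} = \frac{1846984 + 642905}{\frac{578^{3}}{5} + \sqrt{301 - 677}} = \frac{2489889}{\frac{1}{5} \cdot 193100552 + \sqrt{-376}} = \frac{2489889}{\frac{193100552}{5} + 2 i \sqrt{94}}$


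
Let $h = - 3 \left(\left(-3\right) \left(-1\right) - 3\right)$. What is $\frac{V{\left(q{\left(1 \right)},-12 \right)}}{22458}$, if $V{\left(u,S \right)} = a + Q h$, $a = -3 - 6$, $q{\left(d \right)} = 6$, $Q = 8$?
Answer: $- \frac{3}{7486} \approx -0.00040075$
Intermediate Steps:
$a = -9$ ($a = -3 - 6 = -9$)
$h = 0$ ($h = - 3 \left(3 - 3\right) = \left(-3\right) 0 = 0$)
$V{\left(u,S \right)} = -9$ ($V{\left(u,S \right)} = -9 + 8 \cdot 0 = -9 + 0 = -9$)
$\frac{V{\left(q{\left(1 \right)},-12 \right)}}{22458} = - \frac{9}{22458} = \left(-9\right) \frac{1}{22458} = - \frac{3}{7486}$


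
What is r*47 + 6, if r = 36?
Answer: 1698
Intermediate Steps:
r*47 + 6 = 36*47 + 6 = 1692 + 6 = 1698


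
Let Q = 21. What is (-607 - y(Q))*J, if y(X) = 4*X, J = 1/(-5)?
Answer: 691/5 ≈ 138.20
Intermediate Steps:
J = -⅕ ≈ -0.20000
(-607 - y(Q))*J = (-607 - 4*21)*(-⅕) = (-607 - 1*84)*(-⅕) = (-607 - 84)*(-⅕) = -691*(-⅕) = 691/5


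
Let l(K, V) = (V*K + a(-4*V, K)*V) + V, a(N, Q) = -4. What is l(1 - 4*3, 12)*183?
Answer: -30744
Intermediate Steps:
l(K, V) = -3*V + K*V (l(K, V) = (V*K - 4*V) + V = (K*V - 4*V) + V = (-4*V + K*V) + V = -3*V + K*V)
l(1 - 4*3, 12)*183 = (12*(-3 + (1 - 4*3)))*183 = (12*(-3 + (1 - 12)))*183 = (12*(-3 - 11))*183 = (12*(-14))*183 = -168*183 = -30744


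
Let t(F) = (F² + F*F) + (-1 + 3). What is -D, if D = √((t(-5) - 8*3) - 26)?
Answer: -√2 ≈ -1.4142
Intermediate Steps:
t(F) = 2 + 2*F² (t(F) = (F² + F²) + 2 = 2*F² + 2 = 2 + 2*F²)
D = √2 (D = √(((2 + 2*(-5)²) - 8*3) - 26) = √(((2 + 2*25) - 24) - 26) = √(((2 + 50) - 24) - 26) = √((52 - 24) - 26) = √(28 - 26) = √2 ≈ 1.4142)
-D = -√2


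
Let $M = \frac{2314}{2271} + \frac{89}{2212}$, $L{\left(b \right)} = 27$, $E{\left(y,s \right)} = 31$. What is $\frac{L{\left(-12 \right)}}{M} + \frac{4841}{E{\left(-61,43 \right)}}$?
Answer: $\frac{29962075091}{164941297} \approx 181.65$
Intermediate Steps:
$M = \frac{5320687}{5023452}$ ($M = 2314 \cdot \frac{1}{2271} + 89 \cdot \frac{1}{2212} = \frac{2314}{2271} + \frac{89}{2212} = \frac{5320687}{5023452} \approx 1.0592$)
$\frac{L{\left(-12 \right)}}{M} + \frac{4841}{E{\left(-61,43 \right)}} = \frac{27}{\frac{5320687}{5023452}} + \frac{4841}{31} = 27 \cdot \frac{5023452}{5320687} + 4841 \cdot \frac{1}{31} = \frac{135633204}{5320687} + \frac{4841}{31} = \frac{29962075091}{164941297}$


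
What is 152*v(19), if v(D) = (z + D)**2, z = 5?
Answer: 87552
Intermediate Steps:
v(D) = (5 + D)**2
152*v(19) = 152*(5 + 19)**2 = 152*24**2 = 152*576 = 87552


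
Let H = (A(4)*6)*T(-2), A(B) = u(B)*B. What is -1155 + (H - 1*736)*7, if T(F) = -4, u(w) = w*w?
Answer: -17059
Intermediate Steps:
u(w) = w**2
A(B) = B**3 (A(B) = B**2*B = B**3)
H = -1536 (H = (4**3*6)*(-4) = (64*6)*(-4) = 384*(-4) = -1536)
-1155 + (H - 1*736)*7 = -1155 + (-1536 - 1*736)*7 = -1155 + (-1536 - 736)*7 = -1155 - 2272*7 = -1155 - 15904 = -17059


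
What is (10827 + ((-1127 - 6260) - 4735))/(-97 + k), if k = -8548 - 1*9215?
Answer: 259/3572 ≈ 0.072508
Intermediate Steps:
k = -17763 (k = -8548 - 9215 = -17763)
(10827 + ((-1127 - 6260) - 4735))/(-97 + k) = (10827 + ((-1127 - 6260) - 4735))/(-97 - 17763) = (10827 + (-7387 - 4735))/(-17860) = (10827 - 12122)*(-1/17860) = -1295*(-1/17860) = 259/3572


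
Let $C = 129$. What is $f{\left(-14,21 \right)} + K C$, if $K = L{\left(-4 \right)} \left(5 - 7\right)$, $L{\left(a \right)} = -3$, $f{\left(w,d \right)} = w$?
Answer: $760$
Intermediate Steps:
$K = 6$ ($K = - 3 \left(5 - 7\right) = \left(-3\right) \left(-2\right) = 6$)
$f{\left(-14,21 \right)} + K C = -14 + 6 \cdot 129 = -14 + 774 = 760$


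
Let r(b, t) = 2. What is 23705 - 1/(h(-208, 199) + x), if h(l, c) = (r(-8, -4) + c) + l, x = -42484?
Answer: 1007249156/42491 ≈ 23705.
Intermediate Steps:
h(l, c) = 2 + c + l (h(l, c) = (2 + c) + l = 2 + c + l)
23705 - 1/(h(-208, 199) + x) = 23705 - 1/((2 + 199 - 208) - 42484) = 23705 - 1/(-7 - 42484) = 23705 - 1/(-42491) = 23705 - 1*(-1/42491) = 23705 + 1/42491 = 1007249156/42491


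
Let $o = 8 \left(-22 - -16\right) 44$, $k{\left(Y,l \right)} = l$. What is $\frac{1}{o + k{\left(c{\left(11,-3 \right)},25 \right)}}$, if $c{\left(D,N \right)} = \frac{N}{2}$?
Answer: $- \frac{1}{2087} \approx -0.00047916$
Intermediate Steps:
$c{\left(D,N \right)} = \frac{N}{2}$ ($c{\left(D,N \right)} = N \frac{1}{2} = \frac{N}{2}$)
$o = -2112$ ($o = 8 \left(-22 + 16\right) 44 = 8 \left(-6\right) 44 = \left(-48\right) 44 = -2112$)
$\frac{1}{o + k{\left(c{\left(11,-3 \right)},25 \right)}} = \frac{1}{-2112 + 25} = \frac{1}{-2087} = - \frac{1}{2087}$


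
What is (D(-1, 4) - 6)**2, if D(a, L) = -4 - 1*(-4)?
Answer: 36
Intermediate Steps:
D(a, L) = 0 (D(a, L) = -4 + 4 = 0)
(D(-1, 4) - 6)**2 = (0 - 6)**2 = (-6)**2 = 36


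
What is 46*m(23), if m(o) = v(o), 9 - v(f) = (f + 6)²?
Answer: -38272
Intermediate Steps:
v(f) = 9 - (6 + f)² (v(f) = 9 - (f + 6)² = 9 - (6 + f)²)
m(o) = 9 - (6 + o)²
46*m(23) = 46*(9 - (6 + 23)²) = 46*(9 - 1*29²) = 46*(9 - 1*841) = 46*(9 - 841) = 46*(-832) = -38272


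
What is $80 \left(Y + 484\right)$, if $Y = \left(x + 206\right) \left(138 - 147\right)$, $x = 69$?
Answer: $-159280$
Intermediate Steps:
$Y = -2475$ ($Y = \left(69 + 206\right) \left(138 - 147\right) = 275 \left(-9\right) = -2475$)
$80 \left(Y + 484\right) = 80 \left(-2475 + 484\right) = 80 \left(-1991\right) = -159280$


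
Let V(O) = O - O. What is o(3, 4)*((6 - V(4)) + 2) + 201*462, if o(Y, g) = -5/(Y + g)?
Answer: 649994/7 ≈ 92856.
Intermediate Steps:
V(O) = 0
o(3, 4)*((6 - V(4)) + 2) + 201*462 = (-5/(3 + 4))*((6 - 1*0) + 2) + 201*462 = (-5/7)*((6 + 0) + 2) + 92862 = (-5*⅐)*(6 + 2) + 92862 = -5/7*8 + 92862 = -40/7 + 92862 = 649994/7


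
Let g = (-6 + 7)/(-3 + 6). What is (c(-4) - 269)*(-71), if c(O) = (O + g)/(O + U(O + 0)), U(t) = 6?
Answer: 115375/6 ≈ 19229.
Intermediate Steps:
g = ⅓ (g = 1/3 = 1*(⅓) = ⅓ ≈ 0.33333)
c(O) = (⅓ + O)/(6 + O) (c(O) = (O + ⅓)/(O + 6) = (⅓ + O)/(6 + O))
(c(-4) - 269)*(-71) = ((⅓ - 4)/(6 - 4) - 269)*(-71) = (-11/3/2 - 269)*(-71) = ((½)*(-11/3) - 269)*(-71) = (-11/6 - 269)*(-71) = -1625/6*(-71) = 115375/6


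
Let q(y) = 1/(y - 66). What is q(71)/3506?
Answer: 1/17530 ≈ 5.7045e-5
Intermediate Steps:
q(y) = 1/(-66 + y)
q(71)/3506 = 1/((-66 + 71)*3506) = (1/3506)/5 = (⅕)*(1/3506) = 1/17530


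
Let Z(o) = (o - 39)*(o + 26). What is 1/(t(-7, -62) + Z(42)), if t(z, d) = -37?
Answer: 1/167 ≈ 0.0059880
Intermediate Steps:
Z(o) = (-39 + o)*(26 + o)
1/(t(-7, -62) + Z(42)) = 1/(-37 + (-1014 + 42**2 - 13*42)) = 1/(-37 + (-1014 + 1764 - 546)) = 1/(-37 + 204) = 1/167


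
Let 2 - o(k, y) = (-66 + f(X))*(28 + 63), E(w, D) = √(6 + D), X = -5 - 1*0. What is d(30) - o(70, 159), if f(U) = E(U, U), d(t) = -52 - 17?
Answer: -5986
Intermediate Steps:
d(t) = -69
X = -5 (X = -5 + 0 = -5)
f(U) = √(6 + U)
o(k, y) = 5917 (o(k, y) = 2 - (-66 + √(6 - 5))*(28 + 63) = 2 - (-66 + √1)*91 = 2 - (-66 + 1)*91 = 2 - (-65)*91 = 2 - 1*(-5915) = 2 + 5915 = 5917)
d(30) - o(70, 159) = -69 - 1*5917 = -69 - 5917 = -5986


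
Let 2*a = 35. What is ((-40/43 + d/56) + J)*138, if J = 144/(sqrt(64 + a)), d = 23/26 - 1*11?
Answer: -4798881/31304 + 19872*sqrt(326)/163 ≈ 2047.9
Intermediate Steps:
a = 35/2 (a = (1/2)*35 = 35/2 ≈ 17.500)
d = -263/26 (d = 23*(1/26) - 11 = 23/26 - 11 = -263/26 ≈ -10.115)
J = 144*sqrt(326)/163 (J = 144/(sqrt(64 + 35/2)) = 144/(sqrt(163/2)) = 144/((sqrt(326)/2)) = 144*(sqrt(326)/163) = 144*sqrt(326)/163 ≈ 15.951)
((-40/43 + d/56) + J)*138 = ((-40/43 - 263/26/56) + 144*sqrt(326)/163)*138 = ((-40*1/43 - 263/26*1/56) + 144*sqrt(326)/163)*138 = ((-40/43 - 263/1456) + 144*sqrt(326)/163)*138 = (-69549/62608 + 144*sqrt(326)/163)*138 = -4798881/31304 + 19872*sqrt(326)/163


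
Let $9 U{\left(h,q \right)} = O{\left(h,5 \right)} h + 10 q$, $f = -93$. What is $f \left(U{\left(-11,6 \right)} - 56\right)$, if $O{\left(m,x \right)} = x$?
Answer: $\frac{15469}{3} \approx 5156.3$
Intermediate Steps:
$U{\left(h,q \right)} = \frac{5 h}{9} + \frac{10 q}{9}$ ($U{\left(h,q \right)} = \frac{5 h + 10 q}{9} = \frac{5 h}{9} + \frac{10 q}{9}$)
$f \left(U{\left(-11,6 \right)} - 56\right) = - 93 \left(\left(\frac{5}{9} \left(-11\right) + \frac{10}{9} \cdot 6\right) - 56\right) = - 93 \left(\left(- \frac{55}{9} + \frac{20}{3}\right) - 56\right) = - 93 \left(\frac{5}{9} - 56\right) = \left(-93\right) \left(- \frac{499}{9}\right) = \frac{15469}{3}$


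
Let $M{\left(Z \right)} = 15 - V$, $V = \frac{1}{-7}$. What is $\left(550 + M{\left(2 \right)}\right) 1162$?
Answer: $656696$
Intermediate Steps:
$V = - \frac{1}{7} \approx -0.14286$
$M{\left(Z \right)} = \frac{106}{7}$ ($M{\left(Z \right)} = 15 - - \frac{1}{7} = 15 + \frac{1}{7} = \frac{106}{7}$)
$\left(550 + M{\left(2 \right)}\right) 1162 = \left(550 + \frac{106}{7}\right) 1162 = \frac{3956}{7} \cdot 1162 = 656696$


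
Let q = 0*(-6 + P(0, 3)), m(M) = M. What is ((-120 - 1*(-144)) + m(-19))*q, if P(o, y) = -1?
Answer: 0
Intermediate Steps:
q = 0 (q = 0*(-6 - 1) = 0*(-7) = 0)
((-120 - 1*(-144)) + m(-19))*q = ((-120 - 1*(-144)) - 19)*0 = ((-120 + 144) - 19)*0 = (24 - 19)*0 = 5*0 = 0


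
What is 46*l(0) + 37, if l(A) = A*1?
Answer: 37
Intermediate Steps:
l(A) = A
46*l(0) + 37 = 46*0 + 37 = 0 + 37 = 37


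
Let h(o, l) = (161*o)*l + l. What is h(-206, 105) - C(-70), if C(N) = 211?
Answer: -3482536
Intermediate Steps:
h(o, l) = l + 161*l*o (h(o, l) = 161*l*o + l = l + 161*l*o)
h(-206, 105) - C(-70) = 105*(1 + 161*(-206)) - 1*211 = 105*(1 - 33166) - 211 = 105*(-33165) - 211 = -3482325 - 211 = -3482536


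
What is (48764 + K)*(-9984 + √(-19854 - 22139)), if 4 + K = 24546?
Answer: -731887104 + 513142*I*√857 ≈ -7.3189e+8 + 1.5022e+7*I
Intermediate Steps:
K = 24542 (K = -4 + 24546 = 24542)
(48764 + K)*(-9984 + √(-19854 - 22139)) = (48764 + 24542)*(-9984 + √(-19854 - 22139)) = 73306*(-9984 + √(-41993)) = 73306*(-9984 + 7*I*√857) = -731887104 + 513142*I*√857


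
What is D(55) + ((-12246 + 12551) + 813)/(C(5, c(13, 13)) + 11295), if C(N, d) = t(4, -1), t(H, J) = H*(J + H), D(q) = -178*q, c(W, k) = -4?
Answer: -110694412/11307 ≈ -9789.9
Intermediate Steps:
t(H, J) = H*(H + J)
C(N, d) = 12 (C(N, d) = 4*(4 - 1) = 4*3 = 12)
D(55) + ((-12246 + 12551) + 813)/(C(5, c(13, 13)) + 11295) = -178*55 + ((-12246 + 12551) + 813)/(12 + 11295) = -9790 + (305 + 813)/11307 = -9790 + 1118*(1/11307) = -9790 + 1118/11307 = -110694412/11307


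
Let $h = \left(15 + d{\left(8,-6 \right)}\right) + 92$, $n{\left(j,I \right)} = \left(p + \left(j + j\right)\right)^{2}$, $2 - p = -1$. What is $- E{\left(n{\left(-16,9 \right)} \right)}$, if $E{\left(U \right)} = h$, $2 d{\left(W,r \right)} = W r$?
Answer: $-83$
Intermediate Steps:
$d{\left(W,r \right)} = \frac{W r}{2}$
$p = 3$ ($p = 2 - -1 = 2 + 1 = 3$)
$n{\left(j,I \right)} = \left(3 + 2 j\right)^{2}$ ($n{\left(j,I \right)} = \left(3 + \left(j + j\right)\right)^{2} = \left(3 + 2 j\right)^{2}$)
$h = 83$ ($h = \left(15 + \frac{1}{2} \cdot 8 \left(-6\right)\right) + 92 = \left(15 - 24\right) + 92 = -9 + 92 = 83$)
$E{\left(U \right)} = 83$
$- E{\left(n{\left(-16,9 \right)} \right)} = \left(-1\right) 83 = -83$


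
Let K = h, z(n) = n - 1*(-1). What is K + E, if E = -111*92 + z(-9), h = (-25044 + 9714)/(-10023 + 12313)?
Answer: -2341913/229 ≈ -10227.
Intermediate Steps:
z(n) = 1 + n (z(n) = n + 1 = 1 + n)
h = -1533/229 (h = -15330/2290 = -15330*1/2290 = -1533/229 ≈ -6.6943)
E = -10220 (E = -111*92 + (1 - 9) = -10212 - 8 = -10220)
K = -1533/229 ≈ -6.6943
K + E = -1533/229 - 10220 = -2341913/229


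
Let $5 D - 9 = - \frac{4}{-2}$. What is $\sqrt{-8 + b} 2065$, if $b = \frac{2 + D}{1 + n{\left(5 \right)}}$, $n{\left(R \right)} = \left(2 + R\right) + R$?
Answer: $\frac{413 i \sqrt{32435}}{13} \approx 5721.5 i$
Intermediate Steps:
$D = \frac{11}{5}$ ($D = \frac{9}{5} + \frac{\left(-4\right) \frac{1}{-2}}{5} = \frac{9}{5} + \frac{\left(-4\right) \left(- \frac{1}{2}\right)}{5} = \frac{9}{5} + \frac{1}{5} \cdot 2 = \frac{9}{5} + \frac{2}{5} = \frac{11}{5} \approx 2.2$)
$n{\left(R \right)} = 2 + 2 R$
$b = \frac{21}{65}$ ($b = \frac{2 + \frac{11}{5}}{1 + \left(2 + 2 \cdot 5\right)} = \frac{21}{5 \left(1 + \left(2 + 10\right)\right)} = \frac{21}{5 \left(1 + 12\right)} = \frac{21}{5 \cdot 13} = \frac{21}{5} \cdot \frac{1}{13} = \frac{21}{65} \approx 0.32308$)
$\sqrt{-8 + b} 2065 = \sqrt{-8 + \frac{21}{65}} \cdot 2065 = \sqrt{- \frac{499}{65}} \cdot 2065 = \frac{i \sqrt{32435}}{65} \cdot 2065 = \frac{413 i \sqrt{32435}}{13}$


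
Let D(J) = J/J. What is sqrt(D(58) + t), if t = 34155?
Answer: 2*sqrt(8539) ≈ 184.81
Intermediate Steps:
D(J) = 1
sqrt(D(58) + t) = sqrt(1 + 34155) = sqrt(34156) = 2*sqrt(8539)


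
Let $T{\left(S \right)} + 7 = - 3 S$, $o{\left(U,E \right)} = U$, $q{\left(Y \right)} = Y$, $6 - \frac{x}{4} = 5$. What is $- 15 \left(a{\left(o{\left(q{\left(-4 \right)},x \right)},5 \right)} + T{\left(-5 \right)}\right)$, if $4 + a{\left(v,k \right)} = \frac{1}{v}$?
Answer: $- \frac{225}{4} \approx -56.25$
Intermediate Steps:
$x = 4$ ($x = 24 - 20 = 4$)
$a{\left(v,k \right)} = -4 + \frac{1}{v}$
$T{\left(S \right)} = -7 - 3 S$
$- 15 \left(a{\left(o{\left(q{\left(-4 \right)},x \right)},5 \right)} + T{\left(-5 \right)}\right) = - 15 \left(\left(-4 + \frac{1}{-4}\right) - -8\right) = - 15 \left(\left(-4 - \frac{1}{4}\right) + \left(-7 + 15\right)\right) = - 15 \left(- \frac{17}{4} + 8\right) = \left(-15\right) \frac{15}{4} = - \frac{225}{4}$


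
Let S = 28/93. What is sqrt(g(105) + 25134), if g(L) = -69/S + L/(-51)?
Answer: sqrt(1410592085)/238 ≈ 157.81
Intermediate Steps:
S = 28/93 (S = 28*(1/93) = 28/93 ≈ 0.30108)
g(L) = -6417/28 - L/51 (g(L) = -69/28/93 + L/(-51) = -69*93/28 + L*(-1/51) = -6417/28 - L/51)
sqrt(g(105) + 25134) = sqrt((-6417/28 - 1/51*105) + 25134) = sqrt((-6417/28 - 35/17) + 25134) = sqrt(-110069/476 + 25134) = sqrt(11853715/476) = sqrt(1410592085)/238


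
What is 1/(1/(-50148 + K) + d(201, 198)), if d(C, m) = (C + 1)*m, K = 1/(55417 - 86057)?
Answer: 1536534721/61455242670476 ≈ 2.5002e-5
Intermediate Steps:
K = -1/30640 (K = 1/(-30640) = -1/30640 ≈ -3.2637e-5)
d(C, m) = m*(1 + C) (d(C, m) = (1 + C)*m = m*(1 + C))
1/(1/(-50148 + K) + d(201, 198)) = 1/(1/(-50148 - 1/30640) + 198*(1 + 201)) = 1/(1/(-1536534721/30640) + 198*202) = 1/(-30640/1536534721 + 39996) = 1/(61455242670476/1536534721) = 1536534721/61455242670476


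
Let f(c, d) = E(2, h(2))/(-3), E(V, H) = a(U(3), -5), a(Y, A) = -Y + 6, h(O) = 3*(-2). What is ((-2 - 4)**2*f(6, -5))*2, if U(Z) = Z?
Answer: -72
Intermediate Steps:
h(O) = -6
a(Y, A) = 6 - Y
E(V, H) = 3 (E(V, H) = 6 - 1*3 = 6 - 3 = 3)
f(c, d) = -1 (f(c, d) = 3/(-3) = 3*(-1/3) = -1)
((-2 - 4)**2*f(6, -5))*2 = ((-2 - 4)**2*(-1))*2 = ((-6)**2*(-1))*2 = (36*(-1))*2 = -36*2 = -72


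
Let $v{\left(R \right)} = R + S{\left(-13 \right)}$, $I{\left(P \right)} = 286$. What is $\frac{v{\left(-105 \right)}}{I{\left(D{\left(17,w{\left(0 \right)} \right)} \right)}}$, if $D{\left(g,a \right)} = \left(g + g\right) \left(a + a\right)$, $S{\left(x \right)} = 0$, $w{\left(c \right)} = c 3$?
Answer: $- \frac{105}{286} \approx -0.36713$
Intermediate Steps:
$w{\left(c \right)} = 3 c$
$D{\left(g,a \right)} = 4 a g$ ($D{\left(g,a \right)} = 2 g 2 a = 4 a g$)
$v{\left(R \right)} = R$ ($v{\left(R \right)} = R + 0 = R$)
$\frac{v{\left(-105 \right)}}{I{\left(D{\left(17,w{\left(0 \right)} \right)} \right)}} = - \frac{105}{286}$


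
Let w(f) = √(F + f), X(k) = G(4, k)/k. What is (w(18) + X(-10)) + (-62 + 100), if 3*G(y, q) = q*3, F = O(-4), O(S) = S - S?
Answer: 39 + 3*√2 ≈ 43.243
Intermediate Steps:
O(S) = 0 (O(S) = S - S = 0)
F = 0
G(y, q) = q (G(y, q) = (q*3)/3 = (3*q)/3 = q)
X(k) = 1 (X(k) = k/k = 1)
w(f) = √f (w(f) = √(0 + f) = √f)
(w(18) + X(-10)) + (-62 + 100) = (√18 + 1) + (-62 + 100) = (3*√2 + 1) + 38 = (1 + 3*√2) + 38 = 39 + 3*√2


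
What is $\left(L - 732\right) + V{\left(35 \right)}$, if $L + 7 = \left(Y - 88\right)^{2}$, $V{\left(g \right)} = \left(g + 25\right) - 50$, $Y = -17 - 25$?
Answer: $16171$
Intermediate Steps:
$Y = -42$
$V{\left(g \right)} = -25 + g$ ($V{\left(g \right)} = \left(25 + g\right) - 50 = -25 + g$)
$L = 16893$ ($L = -7 + \left(-42 - 88\right)^{2} = -7 + \left(-130\right)^{2} = -7 + 16900 = 16893$)
$\left(L - 732\right) + V{\left(35 \right)} = \left(16893 - 732\right) + \left(-25 + 35\right) = 16161 + 10 = 16171$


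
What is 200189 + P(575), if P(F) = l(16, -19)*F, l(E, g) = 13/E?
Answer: 3210499/16 ≈ 2.0066e+5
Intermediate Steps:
P(F) = 13*F/16 (P(F) = (13/16)*F = (13*(1/16))*F = 13*F/16)
200189 + P(575) = 200189 + (13/16)*575 = 200189 + 7475/16 = 3210499/16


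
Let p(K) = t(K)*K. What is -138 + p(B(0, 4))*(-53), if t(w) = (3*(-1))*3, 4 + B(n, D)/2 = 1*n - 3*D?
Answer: -15402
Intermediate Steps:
B(n, D) = -8 - 6*D + 2*n (B(n, D) = -8 + 2*(1*n - 3*D) = -8 + 2*(n - 3*D) = -8 + (-6*D + 2*n) = -8 - 6*D + 2*n)
t(w) = -9 (t(w) = -3*3 = -9)
p(K) = -9*K
-138 + p(B(0, 4))*(-53) = -138 - 9*(-8 - 6*4 + 2*0)*(-53) = -138 - 9*(-8 - 24 + 0)*(-53) = -138 - 9*(-32)*(-53) = -138 + 288*(-53) = -138 - 15264 = -15402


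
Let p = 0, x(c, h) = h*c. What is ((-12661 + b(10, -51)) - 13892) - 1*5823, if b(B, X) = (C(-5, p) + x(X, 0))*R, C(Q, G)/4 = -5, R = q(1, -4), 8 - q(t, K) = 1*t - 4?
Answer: -32596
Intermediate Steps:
q(t, K) = 12 - t (q(t, K) = 8 - (1*t - 4) = 8 - (t - 4) = 8 - (-4 + t) = 8 + (4 - t) = 12 - t)
x(c, h) = c*h
R = 11 (R = 12 - 1*1 = 12 - 1 = 11)
C(Q, G) = -20 (C(Q, G) = 4*(-5) = -20)
b(B, X) = -220 (b(B, X) = (-20 + X*0)*11 = (-20 + 0)*11 = -20*11 = -220)
((-12661 + b(10, -51)) - 13892) - 1*5823 = ((-12661 - 220) - 13892) - 1*5823 = (-12881 - 13892) - 5823 = -26773 - 5823 = -32596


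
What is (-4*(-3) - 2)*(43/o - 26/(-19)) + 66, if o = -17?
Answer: 17568/323 ≈ 54.390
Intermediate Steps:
(-4*(-3) - 2)*(43/o - 26/(-19)) + 66 = (-4*(-3) - 2)*(43/(-17) - 26/(-19)) + 66 = (12 - 2)*(43*(-1/17) - 26*(-1/19)) + 66 = 10*(-43/17 + 26/19) + 66 = 10*(-375/323) + 66 = -3750/323 + 66 = 17568/323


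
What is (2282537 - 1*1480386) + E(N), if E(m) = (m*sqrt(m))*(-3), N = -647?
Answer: 802151 + 1941*I*sqrt(647) ≈ 8.0215e+5 + 49372.0*I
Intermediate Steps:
E(m) = -3*m**(3/2) (E(m) = m**(3/2)*(-3) = -3*m**(3/2))
(2282537 - 1*1480386) + E(N) = (2282537 - 1*1480386) - (-1941)*I*sqrt(647) = (2282537 - 1480386) - (-1941)*I*sqrt(647) = 802151 + 1941*I*sqrt(647)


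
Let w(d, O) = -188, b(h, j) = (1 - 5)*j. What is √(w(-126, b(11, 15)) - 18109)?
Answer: 3*I*√2033 ≈ 135.27*I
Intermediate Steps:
b(h, j) = -4*j
√(w(-126, b(11, 15)) - 18109) = √(-188 - 18109) = √(-18297) = 3*I*√2033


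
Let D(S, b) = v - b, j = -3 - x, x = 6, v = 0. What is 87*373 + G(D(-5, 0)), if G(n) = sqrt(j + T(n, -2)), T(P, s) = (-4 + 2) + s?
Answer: 32451 + I*sqrt(13) ≈ 32451.0 + 3.6056*I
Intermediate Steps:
j = -9 (j = -3 - 1*6 = -3 - 6 = -9)
T(P, s) = -2 + s
D(S, b) = -b (D(S, b) = 0 - b = -b)
G(n) = I*sqrt(13) (G(n) = sqrt(-9 + (-2 - 2)) = sqrt(-9 - 4) = sqrt(-13) = I*sqrt(13))
87*373 + G(D(-5, 0)) = 87*373 + I*sqrt(13) = 32451 + I*sqrt(13)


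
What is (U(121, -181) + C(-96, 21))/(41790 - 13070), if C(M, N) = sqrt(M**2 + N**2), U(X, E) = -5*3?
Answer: -3/5744 + 3*sqrt(1073)/28720 ≈ 0.0028994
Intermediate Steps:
U(X, E) = -15
(U(121, -181) + C(-96, 21))/(41790 - 13070) = (-15 + sqrt((-96)**2 + 21**2))/(41790 - 13070) = (-15 + sqrt(9216 + 441))/28720 = (-15 + sqrt(9657))*(1/28720) = (-15 + 3*sqrt(1073))*(1/28720) = -3/5744 + 3*sqrt(1073)/28720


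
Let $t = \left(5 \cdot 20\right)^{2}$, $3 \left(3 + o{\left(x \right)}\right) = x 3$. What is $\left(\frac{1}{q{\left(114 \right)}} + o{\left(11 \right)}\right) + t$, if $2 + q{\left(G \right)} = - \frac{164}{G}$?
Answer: $\frac{1961511}{196} \approx 10008.0$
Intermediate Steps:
$o{\left(x \right)} = -3 + x$ ($o{\left(x \right)} = -3 + \frac{x 3}{3} = -3 + \frac{3 x}{3} = -3 + x$)
$q{\left(G \right)} = -2 - \frac{164}{G}$
$t = 10000$ ($t = 100^{2} = 10000$)
$\left(\frac{1}{q{\left(114 \right)}} + o{\left(11 \right)}\right) + t = \left(\frac{1}{-2 - \frac{164}{114}} + \left(-3 + 11\right)\right) + 10000 = \left(\frac{1}{-2 - \frac{82}{57}} + 8\right) + 10000 = \left(\frac{1}{- \frac{196}{57}} + 8\right) + 10000 = \left(- \frac{57}{196} + 8\right) + 10000 = \frac{1511}{196} + 10000 = \frac{1961511}{196}$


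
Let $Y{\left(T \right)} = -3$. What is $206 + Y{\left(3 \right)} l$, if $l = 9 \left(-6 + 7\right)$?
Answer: $179$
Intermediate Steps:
$l = 9$ ($l = 9 \cdot 1 = 9$)
$206 + Y{\left(3 \right)} l = 206 - 27 = 179$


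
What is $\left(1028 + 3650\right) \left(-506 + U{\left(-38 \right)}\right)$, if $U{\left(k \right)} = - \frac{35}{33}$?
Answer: $- \frac{78276974}{33} \approx -2.372 \cdot 10^{6}$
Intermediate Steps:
$U{\left(k \right)} = - \frac{35}{33}$ ($U{\left(k \right)} = \left(-35\right) \frac{1}{33} = - \frac{35}{33}$)
$\left(1028 + 3650\right) \left(-506 + U{\left(-38 \right)}\right) = \left(1028 + 3650\right) \left(-506 - \frac{35}{33}\right) = 4678 \left(- \frac{16733}{33}\right) = - \frac{78276974}{33}$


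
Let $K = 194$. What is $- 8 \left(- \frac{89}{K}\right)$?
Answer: $\frac{356}{97} \approx 3.6701$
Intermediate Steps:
$- 8 \left(- \frac{89}{K}\right) = - 8 \left(- \frac{89}{194}\right) = - 8 \left(\left(-89\right) \frac{1}{194}\right) = \left(-8\right) \left(- \frac{89}{194}\right) = \frac{356}{97}$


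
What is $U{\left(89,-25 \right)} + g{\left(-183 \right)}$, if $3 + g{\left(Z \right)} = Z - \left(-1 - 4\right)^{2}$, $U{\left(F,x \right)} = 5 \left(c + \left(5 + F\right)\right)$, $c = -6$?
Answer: $229$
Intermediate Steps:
$U{\left(F,x \right)} = -5 + 5 F$ ($U{\left(F,x \right)} = 5 \left(-6 + \left(5 + F\right)\right) = 5 \left(-1 + F\right) = -5 + 5 F$)
$g{\left(Z \right)} = -28 + Z$ ($g{\left(Z \right)} = -3 + \left(Z - \left(-1 - 4\right)^{2}\right) = -3 + \left(Z - \left(-5\right)^{2}\right) = -3 + \left(Z - 25\right) = -3 + \left(-25 + Z\right) = -28 + Z$)
$U{\left(89,-25 \right)} + g{\left(-183 \right)} = \left(-5 + 5 \cdot 89\right) - 211 = \left(-5 + 445\right) - 211 = 440 - 211 = 229$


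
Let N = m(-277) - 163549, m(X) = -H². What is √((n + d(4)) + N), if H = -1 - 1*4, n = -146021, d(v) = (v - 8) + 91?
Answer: 2*I*√77377 ≈ 556.33*I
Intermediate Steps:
d(v) = 83 + v (d(v) = (-8 + v) + 91 = 83 + v)
H = -5 (H = -1 - 4 = -5)
m(X) = -25 (m(X) = -1*(-5)² = -1*25 = -25)
N = -163574 (N = -25 - 163549 = -163574)
√((n + d(4)) + N) = √((-146021 + (83 + 4)) - 163574) = √((-146021 + 87) - 163574) = √(-145934 - 163574) = √(-309508) = 2*I*√77377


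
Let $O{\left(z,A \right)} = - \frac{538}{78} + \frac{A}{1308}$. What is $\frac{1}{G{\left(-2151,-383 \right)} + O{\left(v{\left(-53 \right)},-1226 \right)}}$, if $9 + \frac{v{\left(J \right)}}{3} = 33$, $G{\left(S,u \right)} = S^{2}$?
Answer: $\frac{8502}{39336995491} \approx 2.1613 \cdot 10^{-7}$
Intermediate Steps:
$v{\left(J \right)} = 72$ ($v{\left(J \right)} = -27 + 3 \cdot 33 = -27 + 99 = 72$)
$O{\left(z,A \right)} = - \frac{269}{39} + \frac{A}{1308}$ ($O{\left(z,A \right)} = \left(-538\right) \frac{1}{78} + A \frac{1}{1308} = - \frac{269}{39} + \frac{A}{1308}$)
$\frac{1}{G{\left(-2151,-383 \right)} + O{\left(v{\left(-53 \right)},-1226 \right)}} = \frac{1}{\left(-2151\right)^{2} + \left(- \frac{269}{39} + \frac{1}{1308} \left(-1226\right)\right)} = \frac{1}{4626801 - \frac{66611}{8502}} = \frac{1}{\frac{39336995491}{8502}} = \frac{8502}{39336995491}$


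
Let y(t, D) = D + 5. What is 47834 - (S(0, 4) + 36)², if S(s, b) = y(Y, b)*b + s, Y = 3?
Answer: 42650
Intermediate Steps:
y(t, D) = 5 + D
S(s, b) = s + b*(5 + b) (S(s, b) = (5 + b)*b + s = b*(5 + b) + s = s + b*(5 + b))
47834 - (S(0, 4) + 36)² = 47834 - ((0 + 4*(5 + 4)) + 36)² = 47834 - ((0 + 4*9) + 36)² = 47834 - ((0 + 36) + 36)² = 47834 - (36 + 36)² = 47834 - 1*72² = 47834 - 1*5184 = 47834 - 5184 = 42650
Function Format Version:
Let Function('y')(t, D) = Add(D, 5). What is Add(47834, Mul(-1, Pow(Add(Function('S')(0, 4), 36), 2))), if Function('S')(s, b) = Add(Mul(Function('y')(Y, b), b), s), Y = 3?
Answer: 42650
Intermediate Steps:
Function('y')(t, D) = Add(5, D)
Function('S')(s, b) = Add(s, Mul(b, Add(5, b))) (Function('S')(s, b) = Add(Mul(Add(5, b), b), s) = Add(Mul(b, Add(5, b)), s) = Add(s, Mul(b, Add(5, b))))
Add(47834, Mul(-1, Pow(Add(Function('S')(0, 4), 36), 2))) = Add(47834, Mul(-1, Pow(Add(Add(0, Mul(4, Add(5, 4))), 36), 2))) = Add(47834, Mul(-1, Pow(Add(Add(0, Mul(4, 9)), 36), 2))) = Add(47834, Mul(-1, Pow(Add(Add(0, 36), 36), 2))) = Add(47834, Mul(-1, Pow(Add(36, 36), 2))) = Add(47834, Mul(-1, Pow(72, 2))) = Add(47834, Mul(-1, 5184)) = Add(47834, -5184) = 42650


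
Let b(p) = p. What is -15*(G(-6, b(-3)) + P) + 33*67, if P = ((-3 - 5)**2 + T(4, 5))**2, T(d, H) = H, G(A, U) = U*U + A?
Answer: -69249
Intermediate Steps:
G(A, U) = A + U**2 (G(A, U) = U**2 + A = A + U**2)
P = 4761 (P = ((-3 - 5)**2 + 5)**2 = ((-8)**2 + 5)**2 = (64 + 5)**2 = 69**2 = 4761)
-15*(G(-6, b(-3)) + P) + 33*67 = -15*((-6 + (-3)**2) + 4761) + 33*67 = -15*((-6 + 9) + 4761) + 2211 = -15*(3 + 4761) + 2211 = -15*4764 + 2211 = -71460 + 2211 = -69249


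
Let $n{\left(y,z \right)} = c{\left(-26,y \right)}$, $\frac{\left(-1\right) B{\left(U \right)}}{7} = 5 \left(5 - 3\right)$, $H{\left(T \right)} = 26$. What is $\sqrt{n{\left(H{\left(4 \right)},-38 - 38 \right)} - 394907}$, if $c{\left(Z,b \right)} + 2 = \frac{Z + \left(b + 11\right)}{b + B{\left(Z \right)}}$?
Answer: $\frac{i \sqrt{1579637}}{2} \approx 628.42 i$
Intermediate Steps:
$B{\left(U \right)} = -70$ ($B{\left(U \right)} = - 7 \cdot 5 \left(5 - 3\right) = - 7 \cdot 5 \cdot 2 = \left(-7\right) 10 = -70$)
$c{\left(Z,b \right)} = -2 + \frac{11 + Z + b}{-70 + b}$ ($c{\left(Z,b \right)} = -2 + \frac{Z + \left(b + 11\right)}{b - 70} = -2 + \frac{Z + \left(11 + b\right)}{-70 + b} = -2 + \frac{11 + Z + b}{-70 + b}$)
$n{\left(y,z \right)} = \frac{125 - y}{-70 + y}$ ($n{\left(y,z \right)} = \frac{151 - 26 - y}{-70 + y} = \frac{125 - y}{-70 + y}$)
$\sqrt{n{\left(H{\left(4 \right)},-38 - 38 \right)} - 394907} = \sqrt{\frac{125 - 26}{-70 + 26} - 394907} = \sqrt{\frac{125 - 26}{-44} - 394907} = \sqrt{\left(- \frac{1}{44}\right) 99 - 394907} = \sqrt{- \frac{9}{4} - 394907} = \sqrt{- \frac{1579637}{4}} = \frac{i \sqrt{1579637}}{2}$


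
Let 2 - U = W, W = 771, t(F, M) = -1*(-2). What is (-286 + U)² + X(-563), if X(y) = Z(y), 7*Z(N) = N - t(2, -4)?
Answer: 7790610/7 ≈ 1.1129e+6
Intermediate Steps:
t(F, M) = 2
U = -769 (U = 2 - 1*771 = 2 - 771 = -769)
Z(N) = -2/7 + N/7 (Z(N) = (N - 1*2)/7 = (N - 2)/7 = (-2 + N)/7 = -2/7 + N/7)
X(y) = -2/7 + y/7
(-286 + U)² + X(-563) = (-286 - 769)² + (-2/7 + (⅐)*(-563)) = (-1055)² + (-2/7 - 563/7) = 1113025 - 565/7 = 7790610/7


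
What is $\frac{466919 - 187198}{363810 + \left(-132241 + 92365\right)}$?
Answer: $\frac{21517}{24918} \approx 0.86351$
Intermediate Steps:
$\frac{466919 - 187198}{363810 + \left(-132241 + 92365\right)} = \frac{279721}{363810 - 39876} = \frac{279721}{323934} = 279721 \cdot \frac{1}{323934} = \frac{21517}{24918}$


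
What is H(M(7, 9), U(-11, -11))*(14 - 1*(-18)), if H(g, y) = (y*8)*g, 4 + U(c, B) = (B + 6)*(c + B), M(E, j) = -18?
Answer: -488448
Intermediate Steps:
U(c, B) = -4 + (6 + B)*(B + c) (U(c, B) = -4 + (B + 6)*(c + B) = -4 + (6 + B)*(B + c))
H(g, y) = 8*g*y (H(g, y) = (8*y)*g = 8*g*y)
H(M(7, 9), U(-11, -11))*(14 - 1*(-18)) = (8*(-18)*(-4 + (-11)**2 + 6*(-11) + 6*(-11) - 11*(-11)))*(14 - 1*(-18)) = (8*(-18)*(-4 + 121 - 66 - 66 + 121))*(14 + 18) = (8*(-18)*106)*32 = -15264*32 = -488448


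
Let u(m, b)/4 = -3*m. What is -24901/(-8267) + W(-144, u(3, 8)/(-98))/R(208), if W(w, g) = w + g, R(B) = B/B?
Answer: -8137571/57869 ≈ -140.62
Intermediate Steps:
R(B) = 1
u(m, b) = -12*m (u(m, b) = 4*(-3*m) = -12*m)
W(w, g) = g + w
-24901/(-8267) + W(-144, u(3, 8)/(-98))/R(208) = -24901/(-8267) + (-12*3/(-98) - 144)/1 = -24901*(-1/8267) + (-36*(-1/98) - 144)*1 = 24901/8267 + (18/49 - 144)*1 = 24901/8267 - 7038/49*1 = 24901/8267 - 7038/49 = -8137571/57869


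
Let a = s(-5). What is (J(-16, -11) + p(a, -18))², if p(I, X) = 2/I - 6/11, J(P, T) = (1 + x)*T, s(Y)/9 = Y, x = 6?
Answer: 1475097649/245025 ≈ 6020.2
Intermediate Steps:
s(Y) = 9*Y
a = -45 (a = 9*(-5) = -45)
J(P, T) = 7*T (J(P, T) = (1 + 6)*T = 7*T)
p(I, X) = -6/11 + 2/I (p(I, X) = 2/I - 6*1/11 = 2/I - 6/11 = -6/11 + 2/I)
(J(-16, -11) + p(a, -18))² = (7*(-11) + (-6/11 + 2/(-45)))² = (-77 + (-6/11 + 2*(-1/45)))² = (-77 + (-6/11 - 2/45))² = (-77 - 292/495)² = (-38407/495)² = 1475097649/245025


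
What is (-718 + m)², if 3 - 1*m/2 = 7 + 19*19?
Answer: 2096704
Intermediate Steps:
m = -730 (m = 6 - 2*(7 + 19*19) = 6 - 2*(7 + 361) = 6 - 2*368 = 6 - 736 = -730)
(-718 + m)² = (-718 - 730)² = (-1448)² = 2096704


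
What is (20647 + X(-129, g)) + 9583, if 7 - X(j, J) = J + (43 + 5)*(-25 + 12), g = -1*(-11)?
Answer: 30850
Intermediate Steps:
g = 11
X(j, J) = 631 - J (X(j, J) = 7 - (J + (43 + 5)*(-25 + 12)) = 7 - (J + 48*(-13)) = 7 - (J - 624) = 7 - (-624 + J) = 7 + (624 - J) = 631 - J)
(20647 + X(-129, g)) + 9583 = (20647 + (631 - 1*11)) + 9583 = (20647 + (631 - 11)) + 9583 = (20647 + 620) + 9583 = 21267 + 9583 = 30850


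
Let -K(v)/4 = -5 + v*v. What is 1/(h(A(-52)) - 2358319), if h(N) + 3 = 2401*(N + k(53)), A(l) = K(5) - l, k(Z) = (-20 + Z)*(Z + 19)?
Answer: 1/3279226 ≈ 3.0495e-7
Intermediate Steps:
K(v) = 20 - 4*v² (K(v) = -4*(-5 + v*v) = -4*(-5 + v²) = 20 - 4*v²)
k(Z) = (-20 + Z)*(19 + Z)
A(l) = -80 - l (A(l) = (20 - 4*5²) - l = (20 - 4*25) - l = (20 - 100) - l = -80 - l)
h(N) = 5704773 + 2401*N (h(N) = -3 + 2401*(N + (-380 + 53² - 1*53)) = -3 + 2401*(N + (-380 + 2809 - 53)) = -3 + 2401*(N + 2376) = -3 + 2401*(2376 + N) = -3 + (5704776 + 2401*N) = 5704773 + 2401*N)
1/(h(A(-52)) - 2358319) = 1/((5704773 + 2401*(-80 - 1*(-52))) - 2358319) = 1/((5704773 + 2401*(-80 + 52)) - 2358319) = 1/((5704773 + 2401*(-28)) - 2358319) = 1/((5704773 - 67228) - 2358319) = 1/(5637545 - 2358319) = 1/3279226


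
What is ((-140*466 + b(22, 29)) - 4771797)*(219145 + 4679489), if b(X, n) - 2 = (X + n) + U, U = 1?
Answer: -23694609381222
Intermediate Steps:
b(X, n) = 3 + X + n (b(X, n) = 2 + ((X + n) + 1) = 2 + (1 + X + n) = 3 + X + n)
((-140*466 + b(22, 29)) - 4771797)*(219145 + 4679489) = ((-140*466 + (3 + 22 + 29)) - 4771797)*(219145 + 4679489) = ((-65240 + 54) - 4771797)*4898634 = (-65186 - 4771797)*4898634 = -4836983*4898634 = -23694609381222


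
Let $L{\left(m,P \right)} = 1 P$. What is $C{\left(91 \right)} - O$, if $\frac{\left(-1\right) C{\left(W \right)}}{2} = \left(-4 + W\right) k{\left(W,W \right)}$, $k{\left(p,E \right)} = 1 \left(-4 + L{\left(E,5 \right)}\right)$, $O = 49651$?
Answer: $-49825$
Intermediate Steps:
$L{\left(m,P \right)} = P$
$k{\left(p,E \right)} = 1$ ($k{\left(p,E \right)} = 1 \left(-4 + 5\right) = 1 \cdot 1 = 1$)
$C{\left(W \right)} = 8 - 2 W$ ($C{\left(W \right)} = - 2 \left(-4 + W\right) 1 = - 2 \left(-4 + W\right) = 8 - 2 W$)
$C{\left(91 \right)} - O = \left(8 - 182\right) - 49651 = -174 - 49651 = -49825$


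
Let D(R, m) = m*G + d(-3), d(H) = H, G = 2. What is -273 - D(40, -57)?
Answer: -156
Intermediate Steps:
D(R, m) = -3 + 2*m (D(R, m) = m*2 - 3 = 2*m - 3 = -3 + 2*m)
-273 - D(40, -57) = -273 - (-3 + 2*(-57)) = -273 - (-3 - 114) = -273 - 1*(-117) = -273 + 117 = -156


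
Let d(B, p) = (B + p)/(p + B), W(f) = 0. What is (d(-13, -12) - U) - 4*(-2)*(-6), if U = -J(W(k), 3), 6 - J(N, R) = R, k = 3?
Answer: -44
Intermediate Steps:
J(N, R) = 6 - R
d(B, p) = 1 (d(B, p) = (B + p)/(B + p) = 1)
U = -3 (U = -(6 - 1*3) = -(6 - 3) = -1*3 = -3)
(d(-13, -12) - U) - 4*(-2)*(-6) = (1 - 1*(-3)) - 4*(-2)*(-6) = (1 + 3) + 8*(-6) = 4 - 48 = -44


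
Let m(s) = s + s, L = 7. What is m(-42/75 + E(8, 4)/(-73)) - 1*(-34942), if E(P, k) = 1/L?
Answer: 446369692/12775 ≈ 34941.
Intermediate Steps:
E(P, k) = ⅐ (E(P, k) = 1/7 = ⅐)
m(s) = 2*s
m(-42/75 + E(8, 4)/(-73)) - 1*(-34942) = 2*(-42/75 + (⅐)/(-73)) - 1*(-34942) = 2*(-42*1/75 + (⅐)*(-1/73)) + 34942 = 2*(-14/25 - 1/511) + 34942 = 2*(-7179/12775) + 34942 = -14358/12775 + 34942 = 446369692/12775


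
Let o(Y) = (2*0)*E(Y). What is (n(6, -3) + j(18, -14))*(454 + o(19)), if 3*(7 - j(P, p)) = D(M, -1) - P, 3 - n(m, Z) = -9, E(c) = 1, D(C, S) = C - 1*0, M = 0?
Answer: 11350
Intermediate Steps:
D(C, S) = C (D(C, S) = C + 0 = C)
n(m, Z) = 12 (n(m, Z) = 3 - 1*(-9) = 3 + 9 = 12)
j(P, p) = 7 + P/3 (j(P, p) = 7 - (0 - P)/3 = 7 - (-1)*P/3 = 7 + P/3)
o(Y) = 0 (o(Y) = (2*0)*1 = 0*1 = 0)
(n(6, -3) + j(18, -14))*(454 + o(19)) = (12 + (7 + (⅓)*18))*(454 + 0) = (12 + (7 + 6))*454 = (12 + 13)*454 = 25*454 = 11350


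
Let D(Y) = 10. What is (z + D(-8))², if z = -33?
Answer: 529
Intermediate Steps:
(z + D(-8))² = (-33 + 10)² = (-23)² = 529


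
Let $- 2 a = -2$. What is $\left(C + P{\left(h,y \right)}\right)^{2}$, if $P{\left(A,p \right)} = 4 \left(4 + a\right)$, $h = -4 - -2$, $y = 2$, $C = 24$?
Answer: $1936$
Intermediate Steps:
$a = 1$ ($a = \left(- \frac{1}{2}\right) \left(-2\right) = 1$)
$h = -2$ ($h = -4 + 2 = -2$)
$P{\left(A,p \right)} = 20$ ($P{\left(A,p \right)} = 4 \left(4 + 1\right) = 4 \cdot 5 = 20$)
$\left(C + P{\left(h,y \right)}\right)^{2} = \left(24 + 20\right)^{2} = 44^{2} = 1936$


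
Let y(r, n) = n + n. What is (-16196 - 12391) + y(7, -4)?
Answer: -28595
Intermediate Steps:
y(r, n) = 2*n
(-16196 - 12391) + y(7, -4) = (-16196 - 12391) + 2*(-4) = -28587 - 8 = -28595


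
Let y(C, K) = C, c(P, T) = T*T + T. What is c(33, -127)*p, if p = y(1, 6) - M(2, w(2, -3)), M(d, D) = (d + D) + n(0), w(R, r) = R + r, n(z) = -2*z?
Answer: 0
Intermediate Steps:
c(P, T) = T + T**2 (c(P, T) = T**2 + T = T + T**2)
M(d, D) = D + d (M(d, D) = (d + D) - 2*0 = (D + d) + 0 = D + d)
p = 0 (p = 1 - ((2 - 3) + 2) = 1 - (-1 + 2) = 1 - 1*1 = 1 - 1 = 0)
c(33, -127)*p = -127*(1 - 127)*0 = -127*(-126)*0 = 16002*0 = 0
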